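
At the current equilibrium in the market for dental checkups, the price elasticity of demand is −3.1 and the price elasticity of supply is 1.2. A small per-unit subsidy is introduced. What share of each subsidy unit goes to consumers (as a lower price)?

Consumer share = 12/43

For a small subsidy around the equilibrium, the benefit split depends on the relative slopes, which at a point are proportional to the elasticities.
Buyer share = εs/(εs + |εd|) = 1.2/(1.2 + 3.1) = 12/43; seller share = |εd|/(εs + |εd|) = 31/43.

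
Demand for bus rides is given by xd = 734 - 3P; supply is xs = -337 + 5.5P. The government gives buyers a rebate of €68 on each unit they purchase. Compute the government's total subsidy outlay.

Pre-subsidy: 734 - 3P = -337 + 5.5P gives P* = 126, x* = 356.
With the rebate, buyers effectively pay Pb = Ps − 68, where Ps is the price sellers receive.
Demand in terms of Ps becomes xd = 734 − 3(Ps − 68) = 938 - 3Ps. Setting this equal to supply: 938 - 3Ps = -337 + 5.5Ps, so Ps = 150.
Buyers pay Pb = 150 − 68 = 82; x' = -337 + 5.5·150 = 488.
Government outlay = subsidy × quantity = 68 × 488 = 33184.

Government cost = €33184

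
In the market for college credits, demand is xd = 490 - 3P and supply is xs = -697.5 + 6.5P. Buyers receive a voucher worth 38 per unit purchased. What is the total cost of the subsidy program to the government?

Government cost = 7334

Pre-subsidy: 490 - 3P = -697.5 + 6.5P gives P* = 125, x* = 115.
With the rebate, buyers effectively pay Pb = Ps − 38, where Ps is the price sellers receive.
Demand in terms of Ps becomes xd = 490 − 3(Ps − 38) = 604 - 3Ps. Setting this equal to supply: 604 - 3Ps = -697.5 + 6.5Ps, so Ps = 137.
Buyers pay Pb = 137 − 38 = 99; x' = -697.5 + 6.5·137 = 193.
Government outlay = subsidy × quantity = 38 × 193 = 7334.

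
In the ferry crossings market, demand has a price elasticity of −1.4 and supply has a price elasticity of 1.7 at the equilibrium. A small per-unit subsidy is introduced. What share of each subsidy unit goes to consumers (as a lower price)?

Consumer share = 17/31

For a small subsidy around the equilibrium, the benefit split depends on the relative slopes, which at a point are proportional to the elasticities.
Buyer share = εs/(εs + |εd|) = 1.7/(1.7 + 1.4) = 17/31; seller share = |εd|/(εs + |εd|) = 14/31.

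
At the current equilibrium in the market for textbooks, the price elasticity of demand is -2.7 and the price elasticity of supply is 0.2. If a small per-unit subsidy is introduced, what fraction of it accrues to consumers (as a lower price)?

For a small subsidy around the equilibrium, the benefit split depends on the relative slopes, which at a point are proportional to the elasticities.
Buyer share = εs/(εs + |εd|) = 0.2/(0.2 + 2.7) = 2/29; seller share = |εd|/(εs + |εd|) = 27/29.

Consumer share = 2/29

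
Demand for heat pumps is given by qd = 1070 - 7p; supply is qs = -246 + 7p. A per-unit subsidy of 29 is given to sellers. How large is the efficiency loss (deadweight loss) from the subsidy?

Deadweight loss = 1471.75

Pre-subsidy: 1070 - 7p = -246 + 7p gives p* = 94, q* = 412.
With the subsidy, sellers receive ps = pb + 29 for each unit, where pb is the price buyers pay.
Supply in terms of pb becomes qs = -246 + 7(pb + 29) = -43 + 7pb. Setting this equal to demand: 1070 - 7pb = -43 + 7pb, so pb = 79.5.
Sellers receive ps = 79.5 + 29 = 108.5; q' = 1070 − 7·79.5 = 513.5.
The subsidy expands output by 513.5 − 412 = 101.5 past the efficient level; on those units the gap between marginal cost and willingness to pay runs from 0 up to 29.
DWL = ½ × 29 × 101.5 = 1471.75.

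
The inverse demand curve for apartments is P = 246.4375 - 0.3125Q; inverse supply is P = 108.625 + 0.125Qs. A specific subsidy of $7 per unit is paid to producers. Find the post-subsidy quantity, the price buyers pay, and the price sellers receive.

Q' = 331; buyers pay $143; sellers receive $150

Pre-subsidy: 246.4375 - 0.3125Q = 108.625 + 0.125Q gives Q* = 315 and P* = 148.
With the subsidy, sellers receive Ps = Pb + 7 for each unit, where Pb is the price buyers pay.
On the curves, Pb = 246.4375 - 0.3125Q and Ps = 108.625 + 0.125Q; the wedge Ps − Pb = 7 gives 108.625 + 0.125Q − (246.4375 - 0.3125Q) = 7, so Q' = 331.
Then Pb = 246.4375 − 0.3125·331 = 143 and Ps = 108.625 + 0.125·331 = 150.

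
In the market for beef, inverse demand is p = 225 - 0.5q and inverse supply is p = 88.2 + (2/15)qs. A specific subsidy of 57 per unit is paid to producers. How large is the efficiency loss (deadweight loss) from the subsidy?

Deadweight loss = 2565

Pre-subsidy: 225 - 0.5q = 88.2 + (2/15)q gives q* = 216 and p* = 117.
With the subsidy, sellers receive ps = pb + 57 for each unit, where pb is the price buyers pay.
On the curves, pb = 225 - 0.5q and ps = 88.2 + (2/15)q; the wedge ps − pb = 57 gives 88.2 + (2/15)q − (225 - 0.5q) = 57, so q' = 306.
Then pb = 225 − 0.5·306 = 72 and ps = 88.2 + (2/15)·306 = 129.
The subsidy expands output by 306 − 216 = 90 past the efficient level; on those units the gap between marginal cost and willingness to pay runs from 0 up to 57.
DWL = ½ × 57 × 90 = 2565.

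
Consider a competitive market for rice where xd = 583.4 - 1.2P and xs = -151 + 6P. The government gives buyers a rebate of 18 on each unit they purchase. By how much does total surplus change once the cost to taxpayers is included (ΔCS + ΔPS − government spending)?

Net change in total surplus = -162

Pre-subsidy: 583.4 - 1.2P = -151 + 6P gives P* = 102, x* = 461.
With the rebate, buyers effectively pay Pb = Ps − 18, where Ps is the price sellers receive.
Demand in terms of Ps becomes xd = 583.4 − 1.2(Ps − 18) = 605 - 1.2Ps. Setting this equal to supply: 605 - 1.2Ps = -151 + 6Ps, so Ps = 105.
Buyers pay Pb = 105 − 18 = 87; x' = -151 + 6·105 = 479.
ΔCS = ½(461 + 479)(102 − 87) = 7050; ΔPS = ½(461 + 479)(105 − 102) = 1410.
Government spending = 18 × 479 = 8622.
Net change = 7050 + 1410 − 8622 = -162. The loss equals the DWL triangle ½·18·18.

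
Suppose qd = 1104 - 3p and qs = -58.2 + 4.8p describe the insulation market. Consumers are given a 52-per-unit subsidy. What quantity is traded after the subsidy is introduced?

Pre-subsidy: 1104 - 3p = -58.2 + 4.8p gives p* = 149, q* = 657.
With the rebate, buyers effectively pay pb = ps − 52, where ps is the price sellers receive.
Demand in terms of ps becomes qd = 1104 − 3(ps − 52) = 1260 - 3ps. Setting this equal to supply: 1260 - 3ps = -58.2 + 4.8ps, so ps = 169.
Buyers pay pb = 169 − 52 = 117; q' = -58.2 + 4.8·169 = 753.

q' = 753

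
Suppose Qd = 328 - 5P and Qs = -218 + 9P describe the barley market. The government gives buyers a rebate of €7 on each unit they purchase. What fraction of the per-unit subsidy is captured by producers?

Pre-subsidy: 328 - 5P = -218 + 9P gives P* = 39, Q* = 133.
With the rebate, buyers effectively pay Pb = Ps − 7, where Ps is the price sellers receive.
Demand in terms of Ps becomes Qd = 328 − 5(Ps − 7) = 363 - 5Ps. Setting this equal to supply: 363 - 5Ps = -218 + 9Ps, so Ps = 41.5.
Buyers pay Pb = 41.5 − 7 = 34.5; Q' = -218 + 9·41.5 = 155.5.
Buyers' price falls by P* − Pb = 39 − 34.5 = 4.5; sellers' price rises by Ps − P* = 41.5 − 39 = 2.5.
So producers capture 2.5/7 = 5/14 of each unit of subsidy.

Producer share = 5/14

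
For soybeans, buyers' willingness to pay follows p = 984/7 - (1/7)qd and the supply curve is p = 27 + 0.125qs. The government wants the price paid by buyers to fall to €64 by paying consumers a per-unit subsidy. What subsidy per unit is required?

At a buyer price of 64, quantity demanded is 984 − 7·64 = 536.
Sellers supply 536 only when they receive ps = 27 + 0.125·536 = 94.
s = ps − pb = 94 − 64 = 30.

Required subsidy s = €30 per unit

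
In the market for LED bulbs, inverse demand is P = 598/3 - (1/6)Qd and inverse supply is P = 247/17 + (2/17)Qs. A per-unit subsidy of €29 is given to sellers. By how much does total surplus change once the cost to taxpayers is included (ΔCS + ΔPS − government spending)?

Net change in total surplus = -€1479

Pre-subsidy: 598/3 - (1/6)Q = 247/17 + (2/17)Q gives Q* = 650 and P* = 91.
With the subsidy, sellers receive Ps = Pb + 29 for each unit, where Pb is the price buyers pay.
On the curves, Pb = 598/3 - (1/6)Q and Ps = 247/17 + (2/17)Q; the wedge Ps − Pb = 29 gives 247/17 + (2/17)Q − (598/3 - (1/6)Q) = 29, so Q' = 752.
Then Pb = 598/3 − (1/6)·752 = 74 and Ps = 247/17 + (2/17)·752 = 103.
ΔCS = ½(650 + 752)(91 − 74) = 11917; ΔPS = ½(650 + 752)(103 − 91) = 8412.
Government spending = 29 × 752 = 21808.
Net change = 11917 + 8412 − 21808 = -1479. The loss equals the DWL triangle ½·29·102.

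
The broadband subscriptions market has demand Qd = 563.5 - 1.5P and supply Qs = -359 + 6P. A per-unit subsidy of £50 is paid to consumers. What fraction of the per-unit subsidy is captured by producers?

Pre-subsidy: 563.5 - 1.5P = -359 + 6P gives P* = 123, Q* = 379.
With the rebate, buyers effectively pay Pb = Ps − 50, where Ps is the price sellers receive.
Demand in terms of Ps becomes Qd = 563.5 − 1.5(Ps − 50) = 638.5 - 1.5Ps. Setting this equal to supply: 638.5 - 1.5Ps = -359 + 6Ps, so Ps = 133.
Buyers pay Pb = 133 − 50 = 83; Q' = -359 + 6·133 = 439.
Buyers' price falls by P* − Pb = 123 − 83 = 40; sellers' price rises by Ps − P* = 133 − 123 = 10.
So producers capture 10/50 = 0.2 of each unit of subsidy.

Producer share = 0.2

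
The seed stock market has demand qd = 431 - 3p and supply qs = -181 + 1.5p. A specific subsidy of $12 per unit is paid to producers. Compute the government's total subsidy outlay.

Government cost = $420

Pre-subsidy: 431 - 3p = -181 + 1.5p gives p* = 136, q* = 23.
With the subsidy, sellers receive ps = pb + 12 for each unit, where pb is the price buyers pay.
Supply in terms of pb becomes qs = -181 + 1.5(pb + 12) = -163 + 1.5pb. Setting this equal to demand: 431 - 3pb = -163 + 1.5pb, so pb = 132.
Sellers receive ps = 132 + 12 = 144; q' = 431 − 3·132 = 35.
Government outlay = subsidy × quantity = 12 × 35 = 420.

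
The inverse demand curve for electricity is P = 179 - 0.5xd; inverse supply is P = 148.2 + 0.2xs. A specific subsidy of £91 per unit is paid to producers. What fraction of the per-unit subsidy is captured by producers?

Producer share = 2/7

Pre-subsidy: 179 - 0.5x = 148.2 + 0.2x gives x* = 44 and P* = 157.
With the subsidy, sellers receive Ps = Pb + 91 for each unit, where Pb is the price buyers pay.
On the curves, Pb = 179 - 0.5x and Ps = 148.2 + 0.2x; the wedge Ps − Pb = 91 gives 148.2 + 0.2x − (179 - 0.5x) = 91, so x' = 174.
Then Pb = 179 − 0.5·174 = 92 and Ps = 148.2 + 0.2·174 = 183.
Buyers' price falls by P* − Pb = 157 − 92 = 65; sellers' price rises by Ps − P* = 183 − 157 = 26.
So producers capture 26/91 = 2/7 of each unit of subsidy.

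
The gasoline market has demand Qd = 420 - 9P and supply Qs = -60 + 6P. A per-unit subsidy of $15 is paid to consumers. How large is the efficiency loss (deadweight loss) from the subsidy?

Deadweight loss = $405

Pre-subsidy: 420 - 9P = -60 + 6P gives P* = 32, Q* = 132.
With the rebate, buyers effectively pay Pb = Ps − 15, where Ps is the price sellers receive.
Demand in terms of Ps becomes Qd = 420 − 9(Ps − 15) = 555 - 9Ps. Setting this equal to supply: 555 - 9Ps = -60 + 6Ps, so Ps = 41.
Buyers pay Pb = 41 − 15 = 26; Q' = -60 + 6·41 = 186.
The subsidy expands output by 186 − 132 = 54 past the efficient level; on those units the gap between marginal cost and willingness to pay runs from 0 up to 15.
DWL = ½ × 15 × 54 = 405.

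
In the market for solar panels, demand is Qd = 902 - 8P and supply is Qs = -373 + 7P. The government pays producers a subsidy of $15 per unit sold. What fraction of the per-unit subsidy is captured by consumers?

Consumer share = 7/15

Pre-subsidy: 902 - 8P = -373 + 7P gives P* = 85, Q* = 222.
With the subsidy, sellers receive Ps = Pb + 15 for each unit, where Pb is the price buyers pay.
Supply in terms of Pb becomes Qs = -373 + 7(Pb + 15) = -268 + 7Pb. Setting this equal to demand: 902 - 8Pb = -268 + 7Pb, so Pb = 78.
Sellers receive Ps = 78 + 15 = 93; Q' = 902 − 8·78 = 278.
Buyers' price falls by P* − Pb = 85 − 78 = 7; sellers' price rises by Ps − P* = 93 − 85 = 8.
So consumers capture 7/15 = 7/15 of each unit of subsidy.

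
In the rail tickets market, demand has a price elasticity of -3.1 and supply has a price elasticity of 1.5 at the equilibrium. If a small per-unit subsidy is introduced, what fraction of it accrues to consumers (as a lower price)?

For a small subsidy around the equilibrium, the benefit split depends on the relative slopes, which at a point are proportional to the elasticities.
Buyer share = εs/(εs + |εd|) = 1.5/(1.5 + 3.1) = 15/46; seller share = |εd|/(εs + |εd|) = 31/46.

Consumer share = 15/46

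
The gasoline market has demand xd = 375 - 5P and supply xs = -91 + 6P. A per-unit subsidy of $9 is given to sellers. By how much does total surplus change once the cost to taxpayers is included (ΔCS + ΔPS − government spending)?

Net change in total surplus = -1215/11

Pre-subsidy: 375 - 5P = -91 + 6P gives P* = 466/11, x* = 1795/11.
With the subsidy, sellers receive Ps = Pb + 9 for each unit, where Pb is the price buyers pay.
Supply in terms of Pb becomes xs = -91 + 6(Pb + 9) = -37 + 6Pb. Setting this equal to demand: 375 - 5Pb = -37 + 6Pb, so Pb = 412/11.
Sellers receive Ps = 412/11 + 9 = 511/11; x' = 375 − 5·(412/11) = 2065/11.
ΔCS = ½(1795/11 + 2065/11)(466/11 − 412/11) = 104220/121; ΔPS = ½(1795/11 + 2065/11)(511/11 − 466/11) = 86850/121.
Government spending = 9 × 2065/11 = 18585/11.
Net change = 104220/121 + 86850/121 − 18585/11 = -1215/11. The loss equals the DWL triangle ½·9·270/11.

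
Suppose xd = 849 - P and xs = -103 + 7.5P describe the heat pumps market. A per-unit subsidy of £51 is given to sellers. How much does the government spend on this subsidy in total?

Pre-subsidy: 849 - P = -103 + 7.5P gives P* = 112, x* = 737.
With the subsidy, sellers receive Ps = Pb + 51 for each unit, where Pb is the price buyers pay.
Supply in terms of Pb becomes xs = -103 + 7.5(Pb + 51) = 279.5 + 7.5Pb. Setting this equal to demand: 849 - Pb = 279.5 + 7.5Pb, so Pb = 67.
Sellers receive Ps = 67 + 51 = 118; x' = 849 − 1·67 = 782.
Government outlay = subsidy × quantity = 51 × 782 = 39882.

Government cost = £39882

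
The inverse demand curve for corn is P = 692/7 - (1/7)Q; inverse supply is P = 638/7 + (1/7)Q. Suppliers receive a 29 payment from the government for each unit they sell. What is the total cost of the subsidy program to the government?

Pre-subsidy: 692/7 - (1/7)Q = 638/7 + (1/7)Q gives Q* = 27 and P* = 95.
With the subsidy, sellers receive Ps = Pb + 29 for each unit, where Pb is the price buyers pay.
On the curves, Pb = 692/7 - (1/7)Q and Ps = 638/7 + (1/7)Q; the wedge Ps − Pb = 29 gives 638/7 + (1/7)Q − (692/7 - (1/7)Q) = 29, so Q' = 128.5.
Then Pb = 692/7 − (1/7)·128.5 = 80.5 and Ps = 638/7 + (1/7)·128.5 = 109.5.
Government outlay = subsidy × quantity = 29 × 128.5 = 3726.5.

Government cost = 3726.5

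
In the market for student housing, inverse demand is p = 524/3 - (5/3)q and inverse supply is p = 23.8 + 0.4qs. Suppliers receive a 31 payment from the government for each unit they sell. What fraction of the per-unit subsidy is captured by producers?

Producer share = 6/31

Pre-subsidy: 524/3 - (5/3)q = 23.8 + 0.4q gives q* = 73 and p* = 53.
With the subsidy, sellers receive ps = pb + 31 for each unit, where pb is the price buyers pay.
On the curves, pb = 524/3 - (5/3)q and ps = 23.8 + 0.4q; the wedge ps − pb = 31 gives 23.8 + 0.4q − (524/3 - (5/3)q) = 31, so q' = 88.
Then pb = 524/3 − (5/3)·88 = 28 and ps = 23.8 + 0.4·88 = 59.
Buyers' price falls by p* − pb = 53 − 28 = 25; sellers' price rises by ps − p* = 59 − 53 = 6.
So producers capture 6/31 = 6/31 of each unit of subsidy.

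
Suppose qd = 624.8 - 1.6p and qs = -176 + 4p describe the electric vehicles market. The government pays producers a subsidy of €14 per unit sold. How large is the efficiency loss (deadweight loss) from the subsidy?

Deadweight loss = €112

Pre-subsidy: 624.8 - 1.6p = -176 + 4p gives p* = 143, q* = 396.
With the subsidy, sellers receive ps = pb + 14 for each unit, where pb is the price buyers pay.
Supply in terms of pb becomes qs = -176 + 4(pb + 14) = -120 + 4pb. Setting this equal to demand: 624.8 - 1.6pb = -120 + 4pb, so pb = 133.
Sellers receive ps = 133 + 14 = 147; q' = 624.8 − 1.6·133 = 412.
The subsidy expands output by 412 − 396 = 16 past the efficient level; on those units the gap between marginal cost and willingness to pay runs from 0 up to 14.
DWL = ½ × 14 × 16 = 112.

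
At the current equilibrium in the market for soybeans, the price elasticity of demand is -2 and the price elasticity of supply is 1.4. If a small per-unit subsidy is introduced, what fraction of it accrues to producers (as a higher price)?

For a small subsidy around the equilibrium, the benefit split depends on the relative slopes, which at a point are proportional to the elasticities.
Buyer share = εs/(εs + |εd|) = 1.4/(1.4 + 2) = 7/17; seller share = |εd|/(εs + |εd|) = 10/17.
So producers capture 10/17 of the subsidy.

Producer share = 10/17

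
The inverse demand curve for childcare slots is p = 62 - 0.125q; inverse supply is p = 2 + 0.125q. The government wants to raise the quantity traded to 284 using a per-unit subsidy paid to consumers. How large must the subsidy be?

Required subsidy s = 11 per unit

At q = 284, from the demand curve buyers pay pb = 62 − 0.125·284 = 26.5; from the supply curve sellers need ps = 2 + 0.125·284 = 37.5.
The subsidy must fill the gap: s = ps − pb = 37.5 − 26.5 = 11.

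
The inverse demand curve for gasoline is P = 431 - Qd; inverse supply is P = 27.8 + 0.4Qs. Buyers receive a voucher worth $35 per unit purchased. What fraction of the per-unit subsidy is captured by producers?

Pre-subsidy: 431 - Q = 27.8 + 0.4Q gives Q* = 288 and P* = 143.
With the rebate, buyers effectively pay Pb = Ps − 35, where Ps is the price sellers receive.
On the curves, Pb = 431 - Q and Ps = 27.8 + 0.4Q; the wedge Ps − Pb = 35 gives 27.8 + 0.4Q − (431 - Q) = 35, so Q' = 313.
Then Pb = 431 − 1·313 = 118 and Ps = 27.8 + 0.4·313 = 153.
Buyers' price falls by P* − Pb = 143 − 118 = 25; sellers' price rises by Ps − P* = 153 − 143 = 10.
So producers capture 10/35 = 2/7 of each unit of subsidy.

Producer share = 2/7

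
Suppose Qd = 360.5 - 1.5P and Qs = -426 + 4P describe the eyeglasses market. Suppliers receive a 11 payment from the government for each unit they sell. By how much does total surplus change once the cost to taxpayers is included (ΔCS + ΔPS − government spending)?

Pre-subsidy: 360.5 - 1.5P = -426 + 4P gives P* = 143, Q* = 146.
With the subsidy, sellers receive Ps = Pb + 11 for each unit, where Pb is the price buyers pay.
Supply in terms of Pb becomes Qs = -426 + 4(Pb + 11) = -382 + 4Pb. Setting this equal to demand: 360.5 - 1.5Pb = -382 + 4Pb, so Pb = 135.
Sellers receive Ps = 135 + 11 = 146; Q' = 360.5 − 1.5·135 = 158.
ΔCS = ½(146 + 158)(143 − 135) = 1216; ΔPS = ½(146 + 158)(146 − 143) = 456.
Government spending = 11 × 158 = 1738.
Net change = 1216 + 456 − 1738 = -66. The loss equals the DWL triangle ½·11·12.

Net change in total surplus = -66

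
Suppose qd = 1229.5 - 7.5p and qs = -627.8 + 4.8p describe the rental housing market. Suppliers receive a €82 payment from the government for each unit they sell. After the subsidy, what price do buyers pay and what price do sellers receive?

Pre-subsidy: 1229.5 - 7.5p = -627.8 + 4.8p gives p* = 151, q* = 97.
With the subsidy, sellers receive ps = pb + 82 for each unit, where pb is the price buyers pay.
Supply in terms of pb becomes qs = -627.8 + 4.8(pb + 82) = -234.2 + 4.8pb. Setting this equal to demand: 1229.5 - 7.5pb = -234.2 + 4.8pb, so pb = 119.
Sellers receive ps = 119 + 82 = 201; q' = 1229.5 − 7.5·119 = 337.

Buyers pay €119; sellers receive €201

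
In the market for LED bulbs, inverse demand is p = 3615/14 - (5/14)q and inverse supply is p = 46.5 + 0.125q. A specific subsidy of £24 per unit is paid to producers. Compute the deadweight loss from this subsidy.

Deadweight loss = 1792/3

Pre-subsidy: 3615/14 - (5/14)q = 46.5 + 0.125q gives q* = 3952/9 and p* = 1825/18.
With the subsidy, sellers receive ps = pb + 24 for each unit, where pb is the price buyers pay.
On the curves, pb = 3615/14 - (5/14)q and ps = 46.5 + 0.125q; the wedge ps − pb = 24 gives 46.5 + 0.125q − (3615/14 - (5/14)q) = 24, so q' = 4400/9.
Then pb = 3615/14 − (5/14)·(4400/9) = 1505/18 and ps = 46.5 + 0.125·(4400/9) = 1937/18.
The subsidy expands output by 4400/9 − 3952/9 = 448/9 past the efficient level; on those units the gap between marginal cost and willingness to pay runs from 0 up to 24.
DWL = ½ × 24 × 448/9 = 1792/3.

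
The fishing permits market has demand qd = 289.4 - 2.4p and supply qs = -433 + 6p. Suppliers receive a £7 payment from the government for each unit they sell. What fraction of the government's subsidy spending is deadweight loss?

DWL / government spending = 6/95

Pre-subsidy: 289.4 - 2.4p = -433 + 6p gives p* = 86, q* = 83.
With the subsidy, sellers receive ps = pb + 7 for each unit, where pb is the price buyers pay.
Supply in terms of pb becomes qs = -433 + 6(pb + 7) = -391 + 6pb. Setting this equal to demand: 289.4 - 2.4pb = -391 + 6pb, so pb = 81.
Sellers receive ps = 81 + 7 = 88; q' = 289.4 − 2.4·81 = 95.
ΔCS = ½(83 + 95)(86 − 81) = 445; ΔPS = ½(83 + 95)(88 − 86) = 178.
Government spending = 7 × 95 = 665.
DWL = ½ × 7 × (95 − 83) = 42; fraction = 42 / 665 = 6/95.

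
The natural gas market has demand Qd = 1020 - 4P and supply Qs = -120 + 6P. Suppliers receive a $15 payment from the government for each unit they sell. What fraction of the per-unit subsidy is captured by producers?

Producer share = 0.4

Pre-subsidy: 1020 - 4P = -120 + 6P gives P* = 114, Q* = 564.
With the subsidy, sellers receive Ps = Pb + 15 for each unit, where Pb is the price buyers pay.
Supply in terms of Pb becomes Qs = -120 + 6(Pb + 15) = -30 + 6Pb. Setting this equal to demand: 1020 - 4Pb = -30 + 6Pb, so Pb = 105.
Sellers receive Ps = 105 + 15 = 120; Q' = 1020 − 4·105 = 600.
Buyers' price falls by P* − Pb = 114 − 105 = 9; sellers' price rises by Ps − P* = 120 − 114 = 6.
So producers capture 6/15 = 0.4 of each unit of subsidy.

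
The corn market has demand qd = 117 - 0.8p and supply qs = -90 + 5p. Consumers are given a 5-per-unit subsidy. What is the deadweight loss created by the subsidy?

Deadweight loss = 250/29

Pre-subsidy: 117 - 0.8p = -90 + 5p gives p* = 1035/29, q* = 2565/29.
With the rebate, buyers effectively pay pb = ps − 5, where ps is the price sellers receive.
Demand in terms of ps becomes qd = 117 − 0.8(ps − 5) = 121 - 0.8ps. Setting this equal to supply: 121 - 0.8ps = -90 + 5ps, so ps = 1055/29.
Buyers pay pb = 1055/29 − 5 = 910/29; q' = -90 + 5·(1055/29) = 2665/29.
The subsidy expands output by 2665/29 − 2565/29 = 100/29 past the efficient level; on those units the gap between marginal cost and willingness to pay runs from 0 up to 5.
DWL = ½ × 5 × 100/29 = 250/29.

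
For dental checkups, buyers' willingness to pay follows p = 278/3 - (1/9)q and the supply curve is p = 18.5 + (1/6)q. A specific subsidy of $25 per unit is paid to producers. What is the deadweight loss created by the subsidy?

Pre-subsidy: 278/3 - (1/9)q = 18.5 + (1/6)q gives q* = 267 and p* = 63.
With the subsidy, sellers receive ps = pb + 25 for each unit, where pb is the price buyers pay.
On the curves, pb = 278/3 - (1/9)q and ps = 18.5 + (1/6)q; the wedge ps − pb = 25 gives 18.5 + (1/6)q − (278/3 - (1/9)q) = 25, so q' = 357.
Then pb = 278/3 − (1/9)·357 = 53 and ps = 18.5 + (1/6)·357 = 78.
The subsidy expands output by 357 − 267 = 90 past the efficient level; on those units the gap between marginal cost and willingness to pay runs from 0 up to 25.
DWL = ½ × 25 × 90 = 1125.

Deadweight loss = $1125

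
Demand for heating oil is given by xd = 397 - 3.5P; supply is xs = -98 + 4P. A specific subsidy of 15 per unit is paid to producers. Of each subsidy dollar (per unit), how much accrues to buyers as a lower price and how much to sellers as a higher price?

Pre-subsidy: 397 - 3.5P = -98 + 4P gives P* = 66, x* = 166.
With the subsidy, sellers receive Ps = Pb + 15 for each unit, where Pb is the price buyers pay.
Supply in terms of Pb becomes xs = -98 + 4(Pb + 15) = -38 + 4Pb. Setting this equal to demand: 397 - 3.5Pb = -38 + 4Pb, so Pb = 58.
Sellers receive Ps = 58 + 15 = 73; x' = 397 − 3.5·58 = 194.
Buyers' price falls by P* − Pb = 66 − 58 = 8; sellers' price rises by Ps − P* = 73 − 66 = 7.

Buyers gain 8 per unit; sellers gain 7 per unit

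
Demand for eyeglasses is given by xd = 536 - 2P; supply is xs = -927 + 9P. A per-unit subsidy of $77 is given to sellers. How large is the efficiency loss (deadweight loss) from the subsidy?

Pre-subsidy: 536 - 2P = -927 + 9P gives P* = 133, x* = 270.
With the subsidy, sellers receive Ps = Pb + 77 for each unit, where Pb is the price buyers pay.
Supply in terms of Pb becomes xs = -927 + 9(Pb + 77) = -234 + 9Pb. Setting this equal to demand: 536 - 2Pb = -234 + 9Pb, so Pb = 70.
Sellers receive Ps = 70 + 77 = 147; x' = 536 − 2·70 = 396.
The subsidy expands output by 396 − 270 = 126 past the efficient level; on those units the gap between marginal cost and willingness to pay runs from 0 up to 77.
DWL = ½ × 77 × 126 = 4851.

Deadweight loss = $4851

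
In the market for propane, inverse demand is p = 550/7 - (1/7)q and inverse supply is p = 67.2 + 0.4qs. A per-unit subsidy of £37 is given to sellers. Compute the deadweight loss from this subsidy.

Pre-subsidy: 550/7 - (1/7)q = 67.2 + 0.4q gives q* = 398/19 and p* = 1436/19.
With the subsidy, sellers receive ps = pb + 37 for each unit, where pb is the price buyers pay.
On the curves, pb = 550/7 - (1/7)q and ps = 67.2 + 0.4q; the wedge ps − pb = 37 gives 67.2 + 0.4q − (550/7 - (1/7)q) = 37, so q' = 1693/19.
Then pb = 550/7 − (1/7)·(1693/19) = 1251/19 and ps = 67.2 + 0.4·(1693/19) = 1954/19.
The subsidy expands output by 1693/19 − 398/19 = 1295/19 past the efficient level; on those units the gap between marginal cost and willingness to pay runs from 0 up to 37.
DWL = ½ × 37 × 1295/19 = 47915/38.

Deadweight loss = 47915/38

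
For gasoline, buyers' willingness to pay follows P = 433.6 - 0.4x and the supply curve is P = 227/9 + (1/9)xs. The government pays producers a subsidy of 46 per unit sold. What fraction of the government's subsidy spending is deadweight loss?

DWL / government spending = 45/889

Pre-subsidy: 433.6 - 0.4x = 227/9 + (1/9)x gives x* = 799 and P* = 114.
With the subsidy, sellers receive Ps = Pb + 46 for each unit, where Pb is the price buyers pay.
On the curves, Pb = 433.6 - 0.4x and Ps = 227/9 + (1/9)x; the wedge Ps − Pb = 46 gives 227/9 + (1/9)x − (433.6 - 0.4x) = 46, so x' = 889.
Then Pb = 433.6 − 0.4·889 = 78 and Ps = 227/9 + (1/9)·889 = 124.
ΔCS = ½(799 + 889)(114 − 78) = 30384; ΔPS = ½(799 + 889)(124 − 114) = 8440.
Government spending = 46 × 889 = 40894.
DWL = ½ × 46 × (889 − 799) = 2070; fraction = 2070 / 40894 = 45/889.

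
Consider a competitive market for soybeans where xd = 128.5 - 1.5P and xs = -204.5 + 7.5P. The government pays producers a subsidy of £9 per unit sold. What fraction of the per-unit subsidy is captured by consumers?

Pre-subsidy: 128.5 - 1.5P = -204.5 + 7.5P gives P* = 37, x* = 73.
With the subsidy, sellers receive Ps = Pb + 9 for each unit, where Pb is the price buyers pay.
Supply in terms of Pb becomes xs = -204.5 + 7.5(Pb + 9) = -137 + 7.5Pb. Setting this equal to demand: 128.5 - 1.5Pb = -137 + 7.5Pb, so Pb = 29.5.
Sellers receive Ps = 29.5 + 9 = 38.5; x' = 128.5 − 1.5·29.5 = 84.25.
Buyers' price falls by P* − Pb = 37 − 29.5 = 7.5; sellers' price rises by Ps − P* = 38.5 − 37 = 1.5.
So consumers capture 7.5/9 = 5/6 of each unit of subsidy.

Consumer share = 5/6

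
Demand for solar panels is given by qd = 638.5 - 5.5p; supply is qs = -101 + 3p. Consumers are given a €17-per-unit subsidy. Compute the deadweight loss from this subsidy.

Deadweight loss = €280.5

Pre-subsidy: 638.5 - 5.5p = -101 + 3p gives p* = 87, q* = 160.
With the rebate, buyers effectively pay pb = ps − 17, where ps is the price sellers receive.
Demand in terms of ps becomes qd = 638.5 − 5.5(ps − 17) = 732 - 5.5ps. Setting this equal to supply: 732 - 5.5ps = -101 + 3ps, so ps = 98.
Buyers pay pb = 98 − 17 = 81; q' = -101 + 3·98 = 193.
The subsidy expands output by 193 − 160 = 33 past the efficient level; on those units the gap between marginal cost and willingness to pay runs from 0 up to 17.
DWL = ½ × 17 × 33 = 280.5.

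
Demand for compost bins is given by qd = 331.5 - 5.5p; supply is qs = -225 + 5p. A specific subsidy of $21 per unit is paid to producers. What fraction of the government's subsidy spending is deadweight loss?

DWL / government spending = 11/38

Pre-subsidy: 331.5 - 5.5p = -225 + 5p gives p* = 53, q* = 40.
With the subsidy, sellers receive ps = pb + 21 for each unit, where pb is the price buyers pay.
Supply in terms of pb becomes qs = -225 + 5(pb + 21) = -120 + 5pb. Setting this equal to demand: 331.5 - 5.5pb = -120 + 5pb, so pb = 43.
Sellers receive ps = 43 + 21 = 64; q' = 331.5 − 5.5·43 = 95.
ΔCS = ½(40 + 95)(53 − 43) = 675; ΔPS = ½(40 + 95)(64 − 53) = 742.5.
Government spending = 21 × 95 = 1995.
DWL = ½ × 21 × (95 − 40) = 577.5; fraction = 577.5 / 1995 = 11/38.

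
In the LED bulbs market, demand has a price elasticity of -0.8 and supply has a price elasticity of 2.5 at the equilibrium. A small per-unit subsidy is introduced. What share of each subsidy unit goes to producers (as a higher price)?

Producer share = 8/33

For a small subsidy around the equilibrium, the benefit split depends on the relative slopes, which at a point are proportional to the elasticities.
Buyer share = εs/(εs + |εd|) = 2.5/(2.5 + 0.8) = 25/33; seller share = |εd|/(εs + |εd|) = 8/33.
So producers capture 8/33 of the subsidy.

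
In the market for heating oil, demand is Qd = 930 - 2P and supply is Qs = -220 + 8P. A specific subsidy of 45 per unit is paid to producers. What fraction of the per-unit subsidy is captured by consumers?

Pre-subsidy: 930 - 2P = -220 + 8P gives P* = 115, Q* = 700.
With the subsidy, sellers receive Ps = Pb + 45 for each unit, where Pb is the price buyers pay.
Supply in terms of Pb becomes Qs = -220 + 8(Pb + 45) = 140 + 8Pb. Setting this equal to demand: 930 - 2Pb = 140 + 8Pb, so Pb = 79.
Sellers receive Ps = 79 + 45 = 124; Q' = 930 − 2·79 = 772.
Buyers' price falls by P* − Pb = 115 − 79 = 36; sellers' price rises by Ps − P* = 124 − 115 = 9.
So consumers capture 36/45 = 0.8 of each unit of subsidy.

Consumer share = 0.8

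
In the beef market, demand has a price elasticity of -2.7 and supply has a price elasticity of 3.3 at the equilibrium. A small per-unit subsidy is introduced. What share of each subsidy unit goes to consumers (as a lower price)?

Consumer share = 0.55

For a small subsidy around the equilibrium, the benefit split depends on the relative slopes, which at a point are proportional to the elasticities.
Buyer share = εs/(εs + |εd|) = 3.3/(3.3 + 2.7) = 0.55; seller share = |εd|/(εs + |εd|) = 0.45.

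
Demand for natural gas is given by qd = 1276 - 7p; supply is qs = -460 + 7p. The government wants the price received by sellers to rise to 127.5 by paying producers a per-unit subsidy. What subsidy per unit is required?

Required subsidy s = 7 per unit

At a seller price of 127.5, quantity supplied is -460 + 7·127.5 = 432.5.
Buyers absorb 432.5 only when they pay pb with 1276 − 7·pb = 432.5, i.e. pb = 120.5.
s = ps − pb = 127.5 − 120.5 = 7.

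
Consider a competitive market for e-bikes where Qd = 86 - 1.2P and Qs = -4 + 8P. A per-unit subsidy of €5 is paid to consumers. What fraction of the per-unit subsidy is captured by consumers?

Pre-subsidy: 86 - 1.2P = -4 + 8P gives P* = 225/23, Q* = 1708/23.
With the rebate, buyers effectively pay Pb = Ps − 5, where Ps is the price sellers receive.
Demand in terms of Ps becomes Qd = 86 − 1.2(Ps − 5) = 92 - 1.2Ps. Setting this equal to supply: 92 - 1.2Ps = -4 + 8Ps, so Ps = 240/23.
Buyers pay Pb = 240/23 − 5 = 125/23; Q' = -4 + 8·(240/23) = 1828/23.
Buyers' price falls by P* − Pb = 225/23 − 125/23 = 100/23; sellers' price rises by Ps − P* = 240/23 − 225/23 = 15/23.
So consumers capture (100/23)/5 = 20/23 of each unit of subsidy.

Consumer share = 20/23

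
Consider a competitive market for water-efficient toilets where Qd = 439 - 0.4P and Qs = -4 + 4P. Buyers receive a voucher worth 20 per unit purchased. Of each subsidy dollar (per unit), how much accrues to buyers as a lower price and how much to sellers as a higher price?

Buyers gain 200/11 per unit; sellers gain 20/11 per unit

Pre-subsidy: 439 - 0.4P = -4 + 4P gives P* = 2215/22, Q* = 4386/11.
With the rebate, buyers effectively pay Pb = Ps − 20, where Ps is the price sellers receive.
Demand in terms of Ps becomes Qd = 439 − 0.4(Ps − 20) = 447 - 0.4Ps. Setting this equal to supply: 447 - 0.4Ps = -4 + 4Ps, so Ps = 102.5.
Buyers pay Pb = 102.5 − 20 = 82.5; Q' = -4 + 4·102.5 = 406.
Buyers' price falls by P* − Pb = 2215/22 − 82.5 = 200/11; sellers' price rises by Ps − P* = 102.5 − 2215/22 = 20/11.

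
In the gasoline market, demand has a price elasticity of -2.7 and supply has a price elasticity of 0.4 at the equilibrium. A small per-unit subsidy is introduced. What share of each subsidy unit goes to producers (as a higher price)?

Producer share = 27/31

For a small subsidy around the equilibrium, the benefit split depends on the relative slopes, which at a point are proportional to the elasticities.
Buyer share = εs/(εs + |εd|) = 0.4/(0.4 + 2.7) = 4/31; seller share = |εd|/(εs + |εd|) = 27/31.
So producers capture 27/31 of the subsidy.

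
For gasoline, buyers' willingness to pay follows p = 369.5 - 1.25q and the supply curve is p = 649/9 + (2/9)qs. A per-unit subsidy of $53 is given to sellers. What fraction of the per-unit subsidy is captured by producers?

Pre-subsidy: 369.5 - 1.25q = 649/9 + (2/9)q gives q* = 202 and p* = 117.
With the subsidy, sellers receive ps = pb + 53 for each unit, where pb is the price buyers pay.
On the curves, pb = 369.5 - 1.25q and ps = 649/9 + (2/9)q; the wedge ps − pb = 53 gives 649/9 + (2/9)q − (369.5 - 1.25q) = 53, so q' = 238.
Then pb = 369.5 − 1.25·238 = 72 and ps = 649/9 + (2/9)·238 = 125.
Buyers' price falls by p* − pb = 117 − 72 = 45; sellers' price rises by ps − p* = 125 − 117 = 8.
So producers capture 8/53 = 8/53 of each unit of subsidy.

Producer share = 8/53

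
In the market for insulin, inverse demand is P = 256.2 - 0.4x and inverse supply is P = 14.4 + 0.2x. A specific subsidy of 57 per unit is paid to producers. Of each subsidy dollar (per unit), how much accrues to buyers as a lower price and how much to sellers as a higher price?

Pre-subsidy: 256.2 - 0.4x = 14.4 + 0.2x gives x* = 403 and P* = 95.
With the subsidy, sellers receive Ps = Pb + 57 for each unit, where Pb is the price buyers pay.
On the curves, Pb = 256.2 - 0.4x and Ps = 14.4 + 0.2x; the wedge Ps − Pb = 57 gives 14.4 + 0.2x − (256.2 - 0.4x) = 57, so x' = 498.
Then Pb = 256.2 − 0.4·498 = 57 and Ps = 14.4 + 0.2·498 = 114.
Buyers' price falls by P* − Pb = 95 − 57 = 38; sellers' price rises by Ps − P* = 114 − 95 = 19.

Buyers gain 38 per unit; sellers gain 19 per unit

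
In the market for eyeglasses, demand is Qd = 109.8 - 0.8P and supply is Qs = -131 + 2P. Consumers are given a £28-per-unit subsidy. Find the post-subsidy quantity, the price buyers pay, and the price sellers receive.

Pre-subsidy: 109.8 - 0.8P = -131 + 2P gives P* = 86, Q* = 41.
With the rebate, buyers effectively pay Pb = Ps − 28, where Ps is the price sellers receive.
Demand in terms of Ps becomes Qd = 109.8 − 0.8(Ps − 28) = 132.2 - 0.8Ps. Setting this equal to supply: 132.2 - 0.8Ps = -131 + 2Ps, so Ps = 94.
Buyers pay Pb = 94 − 28 = 66; Q' = -131 + 2·94 = 57.

Q' = 57; buyers pay £66; sellers receive £94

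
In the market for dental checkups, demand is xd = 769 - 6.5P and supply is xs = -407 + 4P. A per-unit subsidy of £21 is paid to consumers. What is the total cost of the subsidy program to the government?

Government cost = £1953

Pre-subsidy: 769 - 6.5P = -407 + 4P gives P* = 112, x* = 41.
With the rebate, buyers effectively pay Pb = Ps − 21, where Ps is the price sellers receive.
Demand in terms of Ps becomes xd = 769 − 6.5(Ps − 21) = 905.5 - 6.5Ps. Setting this equal to supply: 905.5 - 6.5Ps = -407 + 4Ps, so Ps = 125.
Buyers pay Pb = 125 − 21 = 104; x' = -407 + 4·125 = 93.
Government outlay = subsidy × quantity = 21 × 93 = 1953.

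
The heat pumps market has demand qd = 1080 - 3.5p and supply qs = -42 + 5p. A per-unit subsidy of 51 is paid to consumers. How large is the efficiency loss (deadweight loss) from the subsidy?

Deadweight loss = 2677.5

Pre-subsidy: 1080 - 3.5p = -42 + 5p gives p* = 132, q* = 618.
With the rebate, buyers effectively pay pb = ps − 51, where ps is the price sellers receive.
Demand in terms of ps becomes qd = 1080 − 3.5(ps − 51) = 1258.5 - 3.5ps. Setting this equal to supply: 1258.5 - 3.5ps = -42 + 5ps, so ps = 153.
Buyers pay pb = 153 − 51 = 102; q' = -42 + 5·153 = 723.
The subsidy expands output by 723 − 618 = 105 past the efficient level; on those units the gap between marginal cost and willingness to pay runs from 0 up to 51.
DWL = ½ × 51 × 105 = 2677.5.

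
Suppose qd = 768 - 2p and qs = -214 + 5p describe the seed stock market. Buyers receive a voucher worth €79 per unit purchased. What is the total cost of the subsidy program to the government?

Pre-subsidy: 768 - 2p = -214 + 5p gives p* = 982/7, q* = 3412/7.
With the rebate, buyers effectively pay pb = ps − 79, where ps is the price sellers receive.
Demand in terms of ps becomes qd = 768 − 2(ps − 79) = 926 - 2ps. Setting this equal to supply: 926 - 2ps = -214 + 5ps, so ps = 1140/7.
Buyers pay pb = 1140/7 − 79 = 587/7; q' = -214 + 5·(1140/7) = 4202/7.
Government outlay = subsidy × quantity = 79 × 4202/7 = 331958/7.

Government cost = 331958/7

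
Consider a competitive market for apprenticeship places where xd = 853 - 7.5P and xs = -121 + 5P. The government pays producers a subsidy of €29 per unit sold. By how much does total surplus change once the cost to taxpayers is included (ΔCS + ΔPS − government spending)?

Pre-subsidy: 853 - 7.5P = -121 + 5P gives P* = 77.92, x* = 268.6.
With the subsidy, sellers receive Ps = Pb + 29 for each unit, where Pb is the price buyers pay.
Supply in terms of Pb becomes xs = -121 + 5(Pb + 29) = 24 + 5Pb. Setting this equal to demand: 853 - 7.5Pb = 24 + 5Pb, so Pb = 66.32.
Sellers receive Ps = 66.32 + 29 = 95.32; x' = 853 − 7.5·66.32 = 355.6.
ΔCS = ½(268.6 + 355.6)(77.92 − 66.32) = 3620.36; ΔPS = ½(268.6 + 355.6)(95.32 − 77.92) = 5430.54.
Government spending = 29 × 355.6 = 10312.4.
Net change = 3620.36 + 5430.54 − 10312.4 = -1261.5. The loss equals the DWL triangle ½·29·87.

Net change in total surplus = -€1261.5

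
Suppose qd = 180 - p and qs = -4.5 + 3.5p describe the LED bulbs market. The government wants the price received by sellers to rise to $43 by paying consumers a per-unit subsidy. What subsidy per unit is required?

Required subsidy s = $9 per unit

At a seller price of 43, quantity supplied is -4.5 + 3.5·43 = 146.
Buyers absorb 146 only when they pay pb with 180 − 1·pb = 146, i.e. pb = 34.
s = ps − pb = 43 − 34 = 9.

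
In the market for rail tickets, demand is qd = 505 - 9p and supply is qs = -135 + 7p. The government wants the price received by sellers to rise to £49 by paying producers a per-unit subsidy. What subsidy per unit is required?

Required subsidy s = £16 per unit

At a seller price of 49, quantity supplied is -135 + 7·49 = 208.
Buyers absorb 208 only when they pay pb with 505 − 9·pb = 208, i.e. pb = 33.
s = ps − pb = 49 − 33 = 16.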